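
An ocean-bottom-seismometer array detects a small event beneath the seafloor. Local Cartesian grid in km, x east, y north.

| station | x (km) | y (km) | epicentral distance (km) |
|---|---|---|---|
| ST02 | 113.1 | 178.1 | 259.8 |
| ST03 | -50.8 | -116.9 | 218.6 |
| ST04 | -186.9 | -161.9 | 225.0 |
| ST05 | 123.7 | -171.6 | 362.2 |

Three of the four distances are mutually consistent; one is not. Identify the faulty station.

Solve using three stations at a time. Using ST02, ST03, ST05 (subtract circle equations pairwise → linear system) gives (x, y) ≈ (-130.1, 86.8).
Distances from that point to each station vs reported:
  ST02: calculated 259.8 vs reported 259.8 → residual 0.0 km
  ST03: calculated 218.6 vs reported 218.6 → residual 0.0 km
  ST04: calculated 255.1 vs reported 225.0 → residual 30.1 km
  ST05: calculated 362.2 vs reported 362.2 → residual 0.0 km
ST02, ST03, ST05 are mutually consistent (residuals ≈ 0); ST04 is off by 30.1 km.

ST04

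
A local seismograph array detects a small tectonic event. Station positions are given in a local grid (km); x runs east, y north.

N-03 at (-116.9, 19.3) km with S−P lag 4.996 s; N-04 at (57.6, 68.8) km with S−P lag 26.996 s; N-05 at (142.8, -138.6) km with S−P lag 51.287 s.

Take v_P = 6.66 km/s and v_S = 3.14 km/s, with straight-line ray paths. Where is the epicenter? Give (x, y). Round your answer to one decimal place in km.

Distance from S−P lag: d = Δt · v_P v_S / (v_P − v_S) = Δt · (6.66·3.14)/(6.66−3.14) ≈ 5.9410·Δt.
So d_N-03 = 29.68, d_N-04 = 160.38, d_N-05 = 304.70 km.
Circle about each station: (x + 116.9)² + (y − 19.3)² = 29.68²; (x − 57.6)² + (y − 68.8)² = 160.38²; (x − 142.8)² + (y + 138.6)² = 304.70².
Subtracting pairs of circle equations eliminates x²+y² and gives linear equations (the radical axes):
349.0 x + 99.0 y = -30827.74
519.4 x − 315.8 y = -66397.49
Solving the 2×2 system: x ≈ -100.9, y ≈ 44.3 km.

(-100.9, 44.3)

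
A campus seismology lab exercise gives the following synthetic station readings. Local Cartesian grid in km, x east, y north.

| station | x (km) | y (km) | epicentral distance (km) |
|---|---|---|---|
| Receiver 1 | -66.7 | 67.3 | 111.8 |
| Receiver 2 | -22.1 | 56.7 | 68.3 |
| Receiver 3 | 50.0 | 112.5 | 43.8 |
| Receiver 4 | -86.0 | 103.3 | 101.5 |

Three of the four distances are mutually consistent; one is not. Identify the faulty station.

Receiver 4

Solve using three stations at a time. Using Receiver 1, Receiver 2, Receiver 3 (subtract circle equations pairwise → linear system) gives (x, y) ≈ (45.1, 69.0).
Distances from that point to each station vs reported:
  Receiver 1: calculated 111.8 vs reported 111.8 → residual 0.0 km
  Receiver 2: calculated 68.3 vs reported 68.3 → residual 0.0 km
  Receiver 3: calculated 43.8 vs reported 43.8 → residual 0.0 km
  Receiver 4: calculated 135.5 vs reported 101.5 → residual 34.0 km
Receiver 1, Receiver 2, Receiver 3 are mutually consistent (residuals ≈ 0); Receiver 4 is off by 34.0 km.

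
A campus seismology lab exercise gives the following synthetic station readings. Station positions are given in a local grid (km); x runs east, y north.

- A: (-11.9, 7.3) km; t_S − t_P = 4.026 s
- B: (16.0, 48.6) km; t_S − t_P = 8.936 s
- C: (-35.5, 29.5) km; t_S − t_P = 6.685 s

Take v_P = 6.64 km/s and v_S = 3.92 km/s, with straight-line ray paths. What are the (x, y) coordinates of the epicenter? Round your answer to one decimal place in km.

Distance from S−P lag: d = Δt · v_P v_S / (v_P − v_S) = Δt · (6.64·3.92)/(6.64−3.92) ≈ 9.5694·Δt.
So d_A = 38.53, d_B = 85.51, d_C = 63.97 km.
Circle about each station: (x + 11.9)² + (y − 7.3)² = 38.53²; (x − 16.0)² + (y − 48.6)² = 85.51²; (x + 35.5)² + (y − 29.5)² = 63.97².
Subtracting pairs of circle equations eliminates x²+y² and gives linear equations (the radical axes):
55.8 x + 82.6 y = -3404.34
-47.2 x + 44.4 y = -672.00
Solving the 2×2 system: x ≈ -15.0, y ≈ -31.1 km.

(-15.0, -31.1)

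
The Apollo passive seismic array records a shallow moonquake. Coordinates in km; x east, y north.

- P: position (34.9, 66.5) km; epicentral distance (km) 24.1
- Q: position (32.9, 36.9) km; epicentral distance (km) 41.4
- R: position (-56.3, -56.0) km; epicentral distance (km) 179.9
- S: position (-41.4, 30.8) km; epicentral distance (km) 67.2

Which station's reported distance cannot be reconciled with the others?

Solve using three stations at a time. Using P, Q, S (subtract circle equations pairwise → linear system) gives (x, y) ≈ (11.4, 72.4).
Distances from that point to each station vs reported:
  P: calculated 24.2 vs reported 24.1 → residual 0.1 km
  Q: calculated 41.4 vs reported 41.4 → residual 0.0 km
  R: calculated 145.1 vs reported 179.9 → residual 34.8 km
  S: calculated 67.2 vs reported 67.2 → residual 0.0 km
P, Q, S are mutually consistent (residuals ≈ 0); R is off by 34.8 km.

R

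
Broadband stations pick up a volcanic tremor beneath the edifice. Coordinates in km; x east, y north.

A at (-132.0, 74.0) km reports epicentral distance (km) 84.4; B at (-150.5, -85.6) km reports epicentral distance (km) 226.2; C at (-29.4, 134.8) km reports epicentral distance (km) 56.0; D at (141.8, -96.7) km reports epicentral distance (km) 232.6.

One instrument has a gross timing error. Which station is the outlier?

A

Solve using three stations at a time. Using B, C, D (subtract circle equations pairwise → linear system) gives (x, y) ≈ (-2.7, 85.6).
Distances from that point to each station vs reported:
  A: calculated 129.9 vs reported 84.4 → residual 45.5 km
  B: calculated 226.2 vs reported 226.2 → residual 0.0 km
  C: calculated 56.0 vs reported 56.0 → residual 0.0 km
  D: calculated 232.6 vs reported 232.6 → residual 0.0 km
B, C, D are mutually consistent (residuals ≈ 0); A is off by 45.5 km.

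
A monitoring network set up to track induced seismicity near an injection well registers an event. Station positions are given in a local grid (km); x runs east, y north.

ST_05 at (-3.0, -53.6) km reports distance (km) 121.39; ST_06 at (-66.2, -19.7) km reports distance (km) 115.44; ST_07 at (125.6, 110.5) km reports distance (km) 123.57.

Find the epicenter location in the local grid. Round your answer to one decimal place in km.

Circle about each station: (x + 3.0)² + (y + 53.6)² = 121.39²; (x + 66.2)² + (y + 19.7)² = 115.44²; (x − 125.6)² + (y − 110.5)² = 123.57².
Subtracting the ST_05 equation from the ST_06 and ST_07 equations removes the quadratic terms:
-126.4 x + 67.8 y = 3297.71
257.2 x + 328.2 y = 24569.64
Solving the 2×2 system: x ≈ 9.9, y ≈ 67.1 km.
Check against ST_05 (with the unrounded x, y): √((x + 3.0)²+(y + 53.6)²) = 121.39 ≈ 121.39 km. ✓

(9.9, 67.1)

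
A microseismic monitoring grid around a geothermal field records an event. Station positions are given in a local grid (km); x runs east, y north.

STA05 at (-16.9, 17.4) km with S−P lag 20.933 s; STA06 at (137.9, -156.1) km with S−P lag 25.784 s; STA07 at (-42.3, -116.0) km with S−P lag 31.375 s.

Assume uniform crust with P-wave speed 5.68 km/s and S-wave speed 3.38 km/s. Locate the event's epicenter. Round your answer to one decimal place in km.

(152.9, 58.6)

Distance from S−P lag: d = Δt · v_P v_S / (v_P − v_S) = Δt · (5.68·3.38)/(5.68−3.38) ≈ 8.3471·Δt.
So d_STA05 = 174.73, d_STA06 = 215.22, d_STA07 = 261.89 km.
Circle about each station: (x + 16.9)² + (y − 17.4)² = 174.73²; (x − 137.9)² + (y + 156.1)² = 215.22²; (x + 42.3)² + (y + 116.0)² = 261.89².
Subtracting pairs of circle equations eliminates x²+y² and gives linear equations (the radical axes):
309.6 x − 347.0 y = 27006.17
-50.8 x − 266.8 y = -23398.88
Solving the 2×2 system: x ≈ 152.9, y ≈ 58.6 km.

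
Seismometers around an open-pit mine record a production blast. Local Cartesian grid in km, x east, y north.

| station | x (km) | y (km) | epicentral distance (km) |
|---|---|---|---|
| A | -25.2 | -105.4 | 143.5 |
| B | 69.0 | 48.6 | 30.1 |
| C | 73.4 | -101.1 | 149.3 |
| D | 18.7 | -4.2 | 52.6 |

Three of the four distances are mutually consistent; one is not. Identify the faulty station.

Solve using three stations at a time. Using B, C, D (subtract circle equations pairwise → linear system) gives (x, y) ≈ (39.2, 44.2).
Distances from that point to each station vs reported:
  A: calculated 162.9 vs reported 143.5 → residual 19.4 km
  B: calculated 30.1 vs reported 30.1 → residual 0.0 km
  C: calculated 149.3 vs reported 149.3 → residual 0.0 km
  D: calculated 52.6 vs reported 52.6 → residual 0.0 km
B, C, D are mutually consistent (residuals ≈ 0); A is off by 19.4 km.

A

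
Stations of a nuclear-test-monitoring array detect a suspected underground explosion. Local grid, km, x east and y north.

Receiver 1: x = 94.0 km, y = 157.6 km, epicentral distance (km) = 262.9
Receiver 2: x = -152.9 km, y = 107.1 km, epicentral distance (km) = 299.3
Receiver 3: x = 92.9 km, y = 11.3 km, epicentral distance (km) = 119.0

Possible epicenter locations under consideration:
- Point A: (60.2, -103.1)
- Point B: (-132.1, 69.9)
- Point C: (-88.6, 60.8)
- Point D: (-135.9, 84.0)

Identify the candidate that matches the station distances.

For each candidate, compare |candidate − station| to the reported distance:
Point A: residuals Receiver 1 0.0, Receiver 2 0.0, Receiver 3 0.0 → max 0.0 km
Point B: residuals Receiver 1 20.4, Receiver 2 256.7, Receiver 3 113.5 → max 256.7 km
Point C: residuals Receiver 1 56.2, Receiver 2 220.1, Receiver 3 69.1 → max 220.1 km
Point D: residuals Receiver 1 21.5, Receiver 2 270.6, Receiver 3 121.1 → max 270.6 km
Only Point A has all residuals ≈ 0.

Point A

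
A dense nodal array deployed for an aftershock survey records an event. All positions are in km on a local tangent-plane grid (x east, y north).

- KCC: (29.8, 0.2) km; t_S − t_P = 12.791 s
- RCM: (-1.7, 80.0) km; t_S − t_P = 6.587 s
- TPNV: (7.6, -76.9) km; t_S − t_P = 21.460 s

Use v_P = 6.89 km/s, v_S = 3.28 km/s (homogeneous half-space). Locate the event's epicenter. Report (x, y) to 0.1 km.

-31.6 km east, 51.6 km north

Distance from S−P lag: d = Δt · v_P v_S / (v_P − v_S) = Δt · (6.89·3.28)/(6.89−3.28) ≈ 6.2602·Δt.
So d_KCC = 80.07, d_RCM = 41.24, d_TPNV = 134.34 km.
Circle about each station: (x − 29.8)² + (y − 0.2)² = 80.07²; (x + 1.7)² + (y − 80.0)² = 41.24²; (x − 7.6)² + (y + 76.9)² = 134.34².
Subtracting pairs of circle equations eliminates x²+y² and gives linear equations (the radical axes):
-63.0 x + 159.6 y = 10225.28
-44.4 x − 154.2 y = -6552.74
Solving the 2×2 system: x ≈ -31.6, y ≈ 51.6 km.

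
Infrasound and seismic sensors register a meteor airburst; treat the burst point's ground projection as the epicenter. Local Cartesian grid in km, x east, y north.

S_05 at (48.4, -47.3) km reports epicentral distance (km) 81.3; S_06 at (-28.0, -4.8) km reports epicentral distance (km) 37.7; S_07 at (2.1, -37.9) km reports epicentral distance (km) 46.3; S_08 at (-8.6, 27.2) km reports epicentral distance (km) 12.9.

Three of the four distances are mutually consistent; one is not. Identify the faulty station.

Solve using three stations at a time. Using S_05, S_06, S_08 (subtract circle equations pairwise → linear system) gives (x, y) ≈ (1.3, 18.9).
Distances from that point to each station vs reported:
  S_05: calculated 81.3 vs reported 81.3 → residual 0.0 km
  S_06: calculated 37.7 vs reported 37.7 → residual 0.0 km
  S_07: calculated 56.8 vs reported 46.3 → residual 10.5 km
  S_08: calculated 12.9 vs reported 12.9 → residual 0.0 km
S_05, S_06, S_08 are mutually consistent (residuals ≈ 0); S_07 is off by 10.5 km.

S_07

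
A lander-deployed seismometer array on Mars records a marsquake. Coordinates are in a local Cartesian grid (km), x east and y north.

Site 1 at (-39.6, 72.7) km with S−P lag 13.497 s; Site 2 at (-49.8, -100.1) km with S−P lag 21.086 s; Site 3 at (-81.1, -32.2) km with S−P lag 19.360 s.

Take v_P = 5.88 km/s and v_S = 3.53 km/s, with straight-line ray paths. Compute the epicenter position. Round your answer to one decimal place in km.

x ≈ 74.6 km, y ≈ 38.5 km

Distance from S−P lag: d = Δt · v_P v_S / (v_P − v_S) = Δt · (5.88·3.53)/(5.88−3.53) ≈ 8.8325·Δt.
So d_Site 1 = 119.21, d_Site 2 = 186.24, d_Site 3 = 171.00 km.
Circle about each station: (x + 39.6)² + (y − 72.7)² = 119.21²; (x + 49.8)² + (y + 100.1)² = 186.24²; (x + 81.1)² + (y + 32.2)² = 171.00².
Subtracting the Site 1 equation from the Site 2 and Site 3 equations removes the quadratic terms:
-20.4 x − 345.6 y = -14827.71
-83.0 x − 209.8 y = -14269.38
Solving the 2×2 system: x ≈ 74.6, y ≈ 38.5 km.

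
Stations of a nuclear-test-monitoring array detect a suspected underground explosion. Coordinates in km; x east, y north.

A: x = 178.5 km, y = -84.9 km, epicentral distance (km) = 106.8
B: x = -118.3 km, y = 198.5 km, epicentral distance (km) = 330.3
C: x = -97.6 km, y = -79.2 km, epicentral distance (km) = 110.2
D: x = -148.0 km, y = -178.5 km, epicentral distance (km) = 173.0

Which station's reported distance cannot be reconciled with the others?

Solve using three stations at a time. Using B, C, D (subtract circle equations pairwise → linear system) gives (x, y) ≈ (9.0, -106.2).
Distances from that point to each station vs reported:
  A: calculated 170.8 vs reported 106.8 → residual 64.0 km
  B: calculated 330.2 vs reported 330.3 → residual 0.1 km
  C: calculated 110.0 vs reported 110.2 → residual 0.2 km
  D: calculated 172.9 vs reported 173.0 → residual 0.1 km
B, C, D are mutually consistent (residuals ≈ 0); A is off by 64.0 km.

A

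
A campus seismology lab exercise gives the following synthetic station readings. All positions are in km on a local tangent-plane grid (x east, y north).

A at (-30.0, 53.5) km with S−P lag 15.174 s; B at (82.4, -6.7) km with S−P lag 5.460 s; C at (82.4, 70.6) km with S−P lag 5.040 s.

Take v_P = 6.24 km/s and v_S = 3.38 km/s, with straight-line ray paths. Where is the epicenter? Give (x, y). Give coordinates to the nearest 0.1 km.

Distance from S−P lag: d = Δt · v_P v_S / (v_P − v_S) = Δt · (6.24·3.38)/(6.24−3.38) ≈ 7.3745·Δt.
So d_A = 111.90, d_B = 40.27, d_C = 37.17 km.
Circle about each station: (x + 30.0)² + (y − 53.5)² = 111.90²; (x − 82.4)² + (y + 6.7)² = 40.27²; (x − 82.4)² + (y − 70.6)² = 37.17².
Subtracting the A equation from the B and C equations removes the quadratic terms:
224.8 x − 120.4 y = 13972.34
224.8 x + 34.2 y = 19151.87
Solving the 2×2 system: x ≈ 80.1, y ≈ 33.5 km.
Check against A (with the unrounded x, y): √((x + 30.0)²+(y − 53.5)²) = 111.90 ≈ 111.90 km. ✓

(80.1, 33.5)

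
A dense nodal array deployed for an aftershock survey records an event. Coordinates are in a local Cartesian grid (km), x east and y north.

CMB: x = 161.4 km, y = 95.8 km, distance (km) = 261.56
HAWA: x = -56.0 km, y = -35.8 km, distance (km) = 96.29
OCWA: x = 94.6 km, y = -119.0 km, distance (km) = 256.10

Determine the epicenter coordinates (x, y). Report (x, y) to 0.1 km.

-96.4 km east, 51.6 km north

Circle about each station: (x − 161.4)² + (y − 95.8)² = 261.56²; (x + 56.0)² + (y + 35.8)² = 96.29²; (x − 94.6)² + (y + 119.0)² = 256.10².
Subtracting the CMB equation from the HAWA and OCWA equations removes the quadratic terms:
-434.8 x − 263.2 y = 28331.91
-133.6 x − 429.6 y = -9291.02
Solving the 2×2 system: x ≈ -96.4, y ≈ 51.6 km.
Check against CMB (with the unrounded x, y): √((x − 161.4)²+(y − 95.8)²) = 261.56 ≈ 261.56 km. ✓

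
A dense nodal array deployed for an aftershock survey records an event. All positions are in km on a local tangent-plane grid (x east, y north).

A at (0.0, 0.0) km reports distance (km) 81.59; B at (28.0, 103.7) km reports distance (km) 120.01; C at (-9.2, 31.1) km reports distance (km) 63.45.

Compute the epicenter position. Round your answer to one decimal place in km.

(-72.3, 37.8)

Circle about each station: x² + y² = 81.59²; (x − 28.0)² + (y − 103.7)² = 120.01²; (x + 9.2)² + (y − 31.1)² = 63.45².
Subtracting the A equation from the B and C equations removes the quadratic terms:
56.0 x + 207.4 y = 3792.22
-18.4 x + 62.2 y = 3682.88
Solving the 2×2 system: x ≈ -72.3, y ≈ 37.8 km.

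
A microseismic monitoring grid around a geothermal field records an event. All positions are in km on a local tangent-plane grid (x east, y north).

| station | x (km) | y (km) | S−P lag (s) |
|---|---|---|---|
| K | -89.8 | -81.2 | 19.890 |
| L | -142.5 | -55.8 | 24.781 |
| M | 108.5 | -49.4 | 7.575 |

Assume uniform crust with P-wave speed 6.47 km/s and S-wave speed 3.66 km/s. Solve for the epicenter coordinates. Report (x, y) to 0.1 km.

Distance from S−P lag: d = Δt · v_P v_S / (v_P − v_S) = Δt · (6.47·3.66)/(6.47−3.66) ≈ 8.4271·Δt.
So d_K = 167.62, d_L = 208.83, d_M = 63.84 km.
Circle about each station: (x + 89.8)² + (y + 81.2)² = 167.62²; (x + 142.5)² + (y + 55.8)² = 208.83²; (x − 108.5)² + (y + 49.4)² = 63.84².
Subtracting pairs of circle equations eliminates x²+y² and gives linear equations (the radical axes):
-105.4 x + 50.8 y = -6751.09
396.6 x + 63.6 y = 23576.05
Solving the 2×2 system: x ≈ 60.6, y ≈ -7.2 km.

(60.6, -7.2)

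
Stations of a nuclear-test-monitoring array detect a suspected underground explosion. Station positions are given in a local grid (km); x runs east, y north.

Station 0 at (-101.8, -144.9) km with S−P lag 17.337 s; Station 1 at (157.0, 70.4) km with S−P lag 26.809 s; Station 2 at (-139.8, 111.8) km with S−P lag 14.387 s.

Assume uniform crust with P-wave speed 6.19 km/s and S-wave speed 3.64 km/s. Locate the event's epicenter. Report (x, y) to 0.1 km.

x ≈ -70.7 km, y ≈ 5.1 km

Distance from S−P lag: d = Δt · v_P v_S / (v_P − v_S) = Δt · (6.19·3.64)/(6.19−3.64) ≈ 8.8359·Δt.
So d_Station 0 = 153.19, d_Station 1 = 236.88, d_Station 2 = 127.12 km.
Circle about each station: (x + 101.8)² + (y + 144.9)² = 153.19²; (x − 157.0)² + (y − 70.4)² = 236.88²; (x + 139.8)² + (y − 111.8)² = 127.12².
Subtracting the Station 0 equation from the Station 1 and Station 2 equations removes the quadratic terms:
517.6 x + 430.6 y = -34399.05
-76.0 x + 513.4 y = 7991.71
Solving the 2×2 system: x ≈ -70.7, y ≈ 5.1 km.
Check against Station 0 (with the unrounded x, y): √((x + 101.8)²+(y + 144.9)²) = 153.19 ≈ 153.19 km. ✓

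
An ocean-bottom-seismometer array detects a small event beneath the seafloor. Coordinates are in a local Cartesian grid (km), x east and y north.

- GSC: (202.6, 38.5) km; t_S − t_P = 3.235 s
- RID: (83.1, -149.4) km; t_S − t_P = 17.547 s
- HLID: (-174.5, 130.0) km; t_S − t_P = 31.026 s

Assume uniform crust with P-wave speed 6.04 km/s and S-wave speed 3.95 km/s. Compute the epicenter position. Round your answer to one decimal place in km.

Distance from S−P lag: d = Δt · v_P v_S / (v_P − v_S) = Δt · (6.04·3.95)/(6.04−3.95) ≈ 11.4153·Δt.
So d_GSC = 36.93, d_RID = 200.30, d_HLID = 354.17 km.
Circle about each station: (x − 202.6)² + (y − 38.5)² = 36.93²; (x − 83.1)² + (y + 149.4)² = 200.30²; (x + 174.5)² + (y − 130.0)² = 354.17².
Subtracting the GSC equation from the RID and HLID equations removes the quadratic terms:
-239.0 x − 375.8 y = -52059.31
-754.2 x + 183.0 y = -119251.32
Solving the 2×2 system: x ≈ 166.1, y ≈ 32.9 km.
Check against GSC (with the unrounded x, y): √((x − 202.6)²+(y − 38.5)²) = 36.93 ≈ 36.93 km. ✓

x ≈ 166.1 km, y ≈ 32.9 km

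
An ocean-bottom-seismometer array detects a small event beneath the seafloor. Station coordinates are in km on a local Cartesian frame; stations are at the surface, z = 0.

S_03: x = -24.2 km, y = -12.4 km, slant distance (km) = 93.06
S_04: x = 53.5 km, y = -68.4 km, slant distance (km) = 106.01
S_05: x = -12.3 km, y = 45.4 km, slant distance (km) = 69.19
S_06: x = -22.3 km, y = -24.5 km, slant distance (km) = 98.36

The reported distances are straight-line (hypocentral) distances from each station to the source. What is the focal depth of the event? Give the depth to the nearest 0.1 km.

Each station gives a sphere (x−x_i)² + (y−y_i)² + z² = d_i² (stations at z=0).
Subtracting the S_03 sphere from S_04 and S_05: z² cancels, leaving linear equations in x and y:
155.4 x − 112.0 y = 4223.45
23.8 x + 115.6 y = 5345.96
Solving: x ≈ 52.690, y ≈ 35.397 km (keep extra digits for the depth step; rounded: 52.7, 35.4).
Then from the S_03 sphere: z² = 93.06² − (x + 24.2)² − (y + 12.4)² with x = 52.690, y = 35.397, so z ≈ 21.530 ≈ 21.5 km.
Check against S_06 (with the unrounded solution): distance 98.36 ≈ 98.36 km. ✓

21.5 km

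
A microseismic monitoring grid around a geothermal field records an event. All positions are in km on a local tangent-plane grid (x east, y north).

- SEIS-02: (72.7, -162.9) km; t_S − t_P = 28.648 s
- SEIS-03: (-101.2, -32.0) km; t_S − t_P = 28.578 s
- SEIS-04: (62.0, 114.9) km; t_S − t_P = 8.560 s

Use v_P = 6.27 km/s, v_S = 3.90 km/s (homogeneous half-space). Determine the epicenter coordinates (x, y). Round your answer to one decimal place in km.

(150.0, 122.4)

Distance from S−P lag: d = Δt · v_P v_S / (v_P − v_S) = Δt · (6.27·3.90)/(6.27−3.90) ≈ 10.3177·Δt.
So d_SEIS-02 = 295.58, d_SEIS-03 = 294.86, d_SEIS-04 = 88.32 km.
Circle about each station: (x − 72.7)² + (y + 162.9)² = 295.58²; (x + 101.2)² + (y + 32.0)² = 294.86²; (x − 62.0)² + (y − 114.9)² = 88.32².
Subtracting pairs of circle equations eliminates x²+y² and gives linear equations (the radical axes):
-347.8 x + 261.8 y = -20131.14
-21.4 x + 555.6 y = 64791.42
Solving the 2×2 system: x ≈ 150.0, y ≈ 122.4 km.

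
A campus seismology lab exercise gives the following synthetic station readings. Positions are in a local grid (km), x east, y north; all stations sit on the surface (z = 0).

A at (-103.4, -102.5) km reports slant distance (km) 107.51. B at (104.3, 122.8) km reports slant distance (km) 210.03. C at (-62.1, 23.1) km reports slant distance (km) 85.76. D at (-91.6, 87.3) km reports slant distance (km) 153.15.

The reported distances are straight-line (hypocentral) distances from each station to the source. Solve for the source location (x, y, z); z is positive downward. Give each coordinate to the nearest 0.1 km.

Each station gives a sphere (x−x_i)² + (y−y_i)² + z² = d_i² (stations at z=0).
Subtracting the A sphere from B and C: z² cancels, leaving linear equations in x and y:
415.4 x + 450.6 y = -27793.68
82.6 x + 251.2 y = -12604.17
Solving: x ≈ -19.401, y ≈ -43.797 km (keep extra digits for the depth step; rounded: -19.4, -43.8).
Then from the A sphere: z² = 107.51² − (x + 103.4)² − (y + 102.5)² with x = -19.401, y = -43.797, so z ≈ 32.504 ≈ 32.5 km.

(-19.4, -43.8, 32.5)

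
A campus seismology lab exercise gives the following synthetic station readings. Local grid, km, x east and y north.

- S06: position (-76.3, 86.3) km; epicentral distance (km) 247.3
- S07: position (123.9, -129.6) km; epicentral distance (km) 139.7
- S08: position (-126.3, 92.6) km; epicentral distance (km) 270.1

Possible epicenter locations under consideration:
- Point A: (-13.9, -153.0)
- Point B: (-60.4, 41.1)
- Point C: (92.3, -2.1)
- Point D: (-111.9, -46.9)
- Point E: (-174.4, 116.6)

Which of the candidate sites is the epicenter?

For each candidate, compare |candidate − station| to the reported distance:
Point A: residuals S06 0.0, S07 0.1, S08 0.0 → max 0.1 km
Point B: residuals S06 199.4, S07 111.5, S08 186.5 → max 199.4 km
Point C: residuals S06 56.9, S07 8.3, S08 31.9 → max 56.9 km
Point D: residuals S06 109.4, S07 110.2, S08 129.9 → max 129.9 km
Point E: residuals S06 144.6, S07 247.1, S08 216.3 → max 247.1 km
Only Point A has all residuals ≈ 0.

Point A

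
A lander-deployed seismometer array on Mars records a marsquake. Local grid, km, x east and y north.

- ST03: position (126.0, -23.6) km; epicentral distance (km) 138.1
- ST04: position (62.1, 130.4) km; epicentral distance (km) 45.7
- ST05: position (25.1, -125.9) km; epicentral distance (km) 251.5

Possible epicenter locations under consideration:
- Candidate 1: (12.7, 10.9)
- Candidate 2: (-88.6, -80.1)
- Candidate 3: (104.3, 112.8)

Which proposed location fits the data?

For each candidate, compare |candidate − station| to the reported distance:
Candidate 1: residuals ST03 19.7, ST04 83.6, ST05 114.1 → max 114.1 km
Candidate 2: residuals ST03 83.8, ST04 213.2, ST05 128.9 → max 213.2 km
Candidate 3: residuals ST03 0.0, ST04 0.0, ST05 0.0 → max 0.0 km
Only Candidate 3 has all residuals ≈ 0.

Candidate 3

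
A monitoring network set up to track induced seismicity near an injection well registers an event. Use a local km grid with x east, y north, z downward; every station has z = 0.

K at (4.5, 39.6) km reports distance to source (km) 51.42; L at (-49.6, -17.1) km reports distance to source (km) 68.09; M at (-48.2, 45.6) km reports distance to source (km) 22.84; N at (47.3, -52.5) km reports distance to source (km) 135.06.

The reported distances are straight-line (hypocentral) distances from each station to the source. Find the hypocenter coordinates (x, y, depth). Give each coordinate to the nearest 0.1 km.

(-41.5, 46.9, 21.8)

Each station gives a sphere (x−x_i)² + (y−y_i)² + z² = d_i² (stations at z=0).
Subtracting the K sphere from L and M: z² cancels, leaving linear equations in x and y:
-108.2 x − 113.4 y = -828.07
-105.4 x + 12.0 y = 4936.54
Solving: x ≈ -41.497, y ≈ 46.896 km (keep extra digits for the depth step; rounded: -41.5, 46.9).
Then from the K sphere: z² = 51.42² − (x − 4.5)² − (y − 39.6)² with x = -41.497, y = 46.896, so z ≈ 21.796 ≈ 21.8 km.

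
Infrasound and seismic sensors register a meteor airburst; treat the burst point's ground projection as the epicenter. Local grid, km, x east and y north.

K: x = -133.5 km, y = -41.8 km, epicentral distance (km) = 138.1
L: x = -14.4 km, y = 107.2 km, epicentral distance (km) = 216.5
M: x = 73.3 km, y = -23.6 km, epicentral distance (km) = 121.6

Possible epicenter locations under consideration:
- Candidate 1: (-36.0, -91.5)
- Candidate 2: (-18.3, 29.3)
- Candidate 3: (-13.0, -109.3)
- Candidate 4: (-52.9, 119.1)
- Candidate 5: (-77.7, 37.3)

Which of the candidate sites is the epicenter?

For each candidate, compare |candidate − station| to the reported distance:
Candidate 1: residuals K 28.7, L 16.6, M 7.1 → max 28.7 km
Candidate 2: residuals K 2.7, L 138.5, M 15.8 → max 138.5 km
Candidate 3: residuals K 0.0, L 0.0, M 0.0 → max 0.0 km
Candidate 4: residuals K 41.9, L 176.2, M 68.9 → max 176.2 km
Candidate 5: residuals K 41.3, L 122.2, M 41.2 → max 122.2 km
Only Candidate 3 has all residuals ≈ 0.

Candidate 3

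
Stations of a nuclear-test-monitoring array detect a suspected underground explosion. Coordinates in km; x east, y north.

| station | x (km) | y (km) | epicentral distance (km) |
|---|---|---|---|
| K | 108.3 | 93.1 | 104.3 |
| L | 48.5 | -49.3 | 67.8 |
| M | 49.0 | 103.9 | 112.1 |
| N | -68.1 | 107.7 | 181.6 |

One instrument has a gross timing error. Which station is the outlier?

L

Solve using three stations at a time. Using K, M, N (subtract circle equations pairwise → linear system) gives (x, y) ≈ (74.0, -5.1).
Distances from that point to each station vs reported:
  K: calculated 104.1 vs reported 104.3 → residual 0.2 km
  L: calculated 51.0 vs reported 67.8 → residual 16.8 km
  M: calculated 111.9 vs reported 112.1 → residual 0.2 km
  N: calculated 181.5 vs reported 181.6 → residual 0.1 km
K, M, N are mutually consistent (residuals ≈ 0); L is off by 16.8 km.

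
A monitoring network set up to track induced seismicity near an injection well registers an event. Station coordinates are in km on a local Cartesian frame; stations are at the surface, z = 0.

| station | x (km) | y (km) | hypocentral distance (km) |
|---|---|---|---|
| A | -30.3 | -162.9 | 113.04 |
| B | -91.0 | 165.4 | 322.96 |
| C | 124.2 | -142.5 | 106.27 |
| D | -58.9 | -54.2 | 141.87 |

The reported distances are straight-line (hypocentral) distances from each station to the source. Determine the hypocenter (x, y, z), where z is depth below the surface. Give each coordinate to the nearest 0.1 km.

Each station gives a sphere (x−x_i)² + (y−y_i)² + z² = d_i² (stations at z=0).
Subtracting the A sphere from B and C: z² cancels, leaving linear equations in x and y:
-121.4 x + 656.6 y = -83341.46
309.0 x + 40.8 y = 9762.12
Solving: x ≈ 47.200, y ≈ -118.202 km (keep extra digits for the depth step; rounded: 47.2, -118.2).
Then from the A sphere: z² = 113.04² − (x + 30.3)² − (y + 162.9)² with x = 47.200, y = -118.202, so z ≈ 69.093 ≈ 69.1 km.
Check against D (with the unrounded solution): distance 141.87 ≈ 141.87 km. ✓

(47.2, -118.2, 69.1)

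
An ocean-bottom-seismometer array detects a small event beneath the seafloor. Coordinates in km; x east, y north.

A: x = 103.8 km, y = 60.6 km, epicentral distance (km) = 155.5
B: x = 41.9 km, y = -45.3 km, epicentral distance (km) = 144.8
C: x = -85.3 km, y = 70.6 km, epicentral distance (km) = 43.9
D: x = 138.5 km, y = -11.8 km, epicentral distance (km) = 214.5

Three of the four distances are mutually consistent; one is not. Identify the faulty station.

Solve using three stations at a time. Using A, C, D (subtract circle equations pairwise → linear system) gives (x, y) ≈ (-48.1, 94.0).
Distances from that point to each station vs reported:
  A: calculated 155.5 vs reported 155.5 → residual 0.0 km
  B: calculated 165.9 vs reported 144.8 → residual 21.1 km
  C: calculated 44.0 vs reported 43.9 → residual 0.1 km
  D: calculated 214.5 vs reported 214.5 → residual 0.0 km
A, C, D are mutually consistent (residuals ≈ 0); B is off by 21.1 km.

B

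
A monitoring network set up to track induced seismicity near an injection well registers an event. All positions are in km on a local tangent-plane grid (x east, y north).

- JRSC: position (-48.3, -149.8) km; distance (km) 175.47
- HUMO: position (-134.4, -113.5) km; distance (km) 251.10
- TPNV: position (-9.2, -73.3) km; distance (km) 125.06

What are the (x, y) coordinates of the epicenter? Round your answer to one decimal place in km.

Circle about each station: (x + 48.3)² + (y + 149.8)² = 175.47²; (x + 134.4)² + (y + 113.5)² = 251.10²; (x + 9.2)² + (y + 73.3)² = 125.06².
Subtracting the JRSC equation from the HUMO and TPNV equations removes the quadratic terms:
-172.2 x + 72.6 y = -26088.81
78.2 x + 153.0 y = -4165.68
Solving the 2×2 system: x ≈ 115.2, y ≈ -86.1 km.

(115.2, -86.1)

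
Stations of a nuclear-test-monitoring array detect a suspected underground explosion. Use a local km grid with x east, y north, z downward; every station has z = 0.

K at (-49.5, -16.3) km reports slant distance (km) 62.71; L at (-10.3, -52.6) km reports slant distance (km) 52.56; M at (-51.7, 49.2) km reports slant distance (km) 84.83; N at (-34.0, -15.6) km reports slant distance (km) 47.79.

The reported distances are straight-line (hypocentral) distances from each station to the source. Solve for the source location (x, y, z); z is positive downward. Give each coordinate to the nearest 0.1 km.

x ≈ 11.0 km, y ≈ -6.4 km, depth ≈ 13.2 km

Each station gives a sphere (x−x_i)² + (y−y_i)² + z² = d_i² (stations at z=0).
Subtracting the K sphere from L and M: z² cancels, leaving linear equations in x and y:
78.4 x − 72.6 y = 1326.90
-4.4 x + 131.0 y = -885.99
Solving: x ≈ 11.004, y ≈ -6.394 km (keep extra digits for the depth step; rounded: 11.0, -6.4).
Then from the K sphere: z² = 62.71² − (x + 49.5)² − (y + 16.3)² with x = 11.004, y = -6.394, so z ≈ 13.179 ≈ 13.2 km.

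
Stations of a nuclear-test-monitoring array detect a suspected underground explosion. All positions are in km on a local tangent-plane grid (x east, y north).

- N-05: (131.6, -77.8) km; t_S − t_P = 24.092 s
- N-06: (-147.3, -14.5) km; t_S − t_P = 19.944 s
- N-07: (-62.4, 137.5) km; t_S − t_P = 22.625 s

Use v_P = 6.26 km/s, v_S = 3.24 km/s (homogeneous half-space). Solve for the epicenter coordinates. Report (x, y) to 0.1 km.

Distance from S−P lag: d = Δt · v_P v_S / (v_P − v_S) = Δt · (6.26·3.24)/(6.26−3.24) ≈ 6.7160·Δt.
So d_N-05 = 161.80, d_N-06 = 133.94, d_N-07 = 151.95 km.
Circle about each station: (x − 131.6)² + (y + 77.8)² = 161.80²; (x + 147.3)² + (y + 14.5)² = 133.94²; (x + 62.4)² + (y − 137.5)² = 151.95².
Subtracting the N-05 equation from the N-06 and N-07 equations removes the quadratic terms:
-557.8 x + 126.6 y = 6775.46
-388.0 x + 430.6 y = 2519.05
Solving the 2×2 system: x ≈ -13.6, y ≈ -6.4 km.

x ≈ -13.6 km, y ≈ -6.4 km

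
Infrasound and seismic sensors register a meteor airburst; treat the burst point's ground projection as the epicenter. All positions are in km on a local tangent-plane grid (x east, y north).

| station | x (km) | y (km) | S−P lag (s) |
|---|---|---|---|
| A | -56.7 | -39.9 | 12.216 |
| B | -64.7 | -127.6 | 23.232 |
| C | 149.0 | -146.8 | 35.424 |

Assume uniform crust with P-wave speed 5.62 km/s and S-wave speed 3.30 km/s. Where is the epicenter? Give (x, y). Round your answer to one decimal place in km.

x ≈ -47.3 km, y ≈ 57.3 km

Distance from S−P lag: d = Δt · v_P v_S / (v_P − v_S) = Δt · (5.62·3.30)/(5.62−3.30) ≈ 7.9940·Δt.
So d_A = 97.65, d_B = 185.72, d_C = 283.18 km.
Circle about each station: (x + 56.7)² + (y + 39.9)² = 97.65²; (x + 64.7)² + (y + 127.6)² = 185.72²; (x − 149.0)² + (y + 146.8)² = 283.18².
Subtracting the A equation from the B and C equations removes the quadratic terms:
-16.0 x − 175.4 y = -9295.45
411.4 x − 213.8 y = -31711.05
Solving the 2×2 system: x ≈ -47.3, y ≈ 57.3 km.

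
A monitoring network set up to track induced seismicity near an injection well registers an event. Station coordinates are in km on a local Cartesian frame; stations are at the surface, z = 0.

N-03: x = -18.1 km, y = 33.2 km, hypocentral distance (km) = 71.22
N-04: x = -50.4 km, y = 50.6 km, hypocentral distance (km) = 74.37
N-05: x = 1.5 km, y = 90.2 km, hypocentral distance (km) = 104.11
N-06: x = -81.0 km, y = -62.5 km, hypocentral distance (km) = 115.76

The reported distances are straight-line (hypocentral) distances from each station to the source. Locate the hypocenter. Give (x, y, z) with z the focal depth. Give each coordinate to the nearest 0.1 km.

(-38.2, 21.4, 67.3)

Each station gives a sphere (x−x_i)² + (y−y_i)² + z² = d_i² (stations at z=0).
Subtracting the N-03 sphere from N-04 and N-05: z² cancels, leaving linear equations in x and y:
-64.6 x + 34.8 y = 3212.06
39.2 x + 114.0 y = 941.84
Solving: x ≈ -38.196, y ≈ 21.396 km (keep extra digits for the depth step; rounded: -38.2, 21.4).
Then from the N-03 sphere: z² = 71.22² − (x + 18.1)² − (y − 33.2)² with x = -38.196, y = 21.396, so z ≈ 67.299 ≈ 67.3 km.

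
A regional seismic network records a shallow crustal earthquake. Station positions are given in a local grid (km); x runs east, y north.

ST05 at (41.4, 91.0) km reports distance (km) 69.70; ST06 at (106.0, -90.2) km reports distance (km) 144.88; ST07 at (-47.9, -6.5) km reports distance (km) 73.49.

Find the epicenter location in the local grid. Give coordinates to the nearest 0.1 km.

Circle about each station: (x − 41.4)² + (y − 91.0)² = 69.70²; (x − 106.0)² + (y + 90.2)² = 144.88²; (x + 47.9)² + (y + 6.5)² = 73.49².
Subtracting the ST05 equation from the ST06 and ST07 equations removes the quadratic terms:
129.2 x − 362.4 y = -6755.04
-178.6 x − 195.0 y = -8200.99
Solving the 2×2 system: x ≈ 18.4, y ≈ 25.2 km.

18.4 km east, 25.2 km north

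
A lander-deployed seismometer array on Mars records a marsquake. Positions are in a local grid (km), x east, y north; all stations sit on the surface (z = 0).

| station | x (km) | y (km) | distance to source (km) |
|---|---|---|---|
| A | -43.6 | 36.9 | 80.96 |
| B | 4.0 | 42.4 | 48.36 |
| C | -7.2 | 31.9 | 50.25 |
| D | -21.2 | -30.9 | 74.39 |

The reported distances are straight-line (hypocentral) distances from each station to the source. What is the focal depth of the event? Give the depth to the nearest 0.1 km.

z ≈ 32.5 km

Each station gives a sphere (x−x_i)² + (y−y_i)² + z² = d_i² (stations at z=0).
Subtracting the A sphere from B and C: z² cancels, leaving linear equations in x and y:
95.2 x + 11.0 y = 2767.02
72.8 x − 10.0 y = 1836.34
Solving: x ≈ 27.311, y ≈ 15.187 km (keep extra digits for the depth step; rounded: 27.3, 15.2).
Then from the A sphere: z² = 80.96² − (x + 43.6)² − (y − 36.9)² with x = 27.311, y = 15.187, so z ≈ 32.476 ≈ 32.5 km.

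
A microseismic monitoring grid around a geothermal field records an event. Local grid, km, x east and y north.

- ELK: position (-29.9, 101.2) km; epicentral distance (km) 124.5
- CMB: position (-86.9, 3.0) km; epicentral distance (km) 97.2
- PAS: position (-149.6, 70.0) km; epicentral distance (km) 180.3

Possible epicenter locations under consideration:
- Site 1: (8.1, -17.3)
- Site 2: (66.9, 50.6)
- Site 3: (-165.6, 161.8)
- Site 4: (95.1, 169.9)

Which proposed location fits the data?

For each candidate, compare |candidate − station| to the reported distance:
Site 1: residuals ELK 0.1, CMB 0.1, PAS 0.0 → max 0.1 km
Site 2: residuals ELK 15.3, CMB 63.8, PAS 37.1 → max 63.8 km
Site 3: residuals ELK 24.1, CMB 80.0, PAS 87.1 → max 87.1 km
Site 4: residuals ELK 18.1, CMB 149.7, PAS 84.0 → max 149.7 km
Only Site 1 has all residuals ≈ 0.

Site 1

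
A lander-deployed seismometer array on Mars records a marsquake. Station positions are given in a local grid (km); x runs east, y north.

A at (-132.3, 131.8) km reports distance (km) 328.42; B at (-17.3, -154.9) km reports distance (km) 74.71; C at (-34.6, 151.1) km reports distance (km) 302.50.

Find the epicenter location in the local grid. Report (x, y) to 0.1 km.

Circle about each station: (x + 132.3)² + (y − 131.8)² = 328.42²; (x + 17.3)² + (y + 154.9)² = 74.71²; (x + 34.6)² + (y − 151.1)² = 302.50².
Subtracting the A equation from the B and C equations removes the quadratic terms:
230.0 x − 573.4 y = 91696.88
195.4 x + 38.6 y = 5507.29
Solving the 2×2 system: x ≈ 55.4, y ≈ -137.7 km.
Check against A (with the unrounded x, y): √((x + 132.3)²+(y − 131.8)²) = 328.42 ≈ 328.42 km. ✓

55.4 km east, -137.7 km north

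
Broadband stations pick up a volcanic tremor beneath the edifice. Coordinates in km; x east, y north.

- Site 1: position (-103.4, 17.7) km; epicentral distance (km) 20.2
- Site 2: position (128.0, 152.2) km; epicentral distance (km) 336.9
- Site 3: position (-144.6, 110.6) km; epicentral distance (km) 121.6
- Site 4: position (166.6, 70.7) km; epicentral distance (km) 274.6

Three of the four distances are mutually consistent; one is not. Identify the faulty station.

Site 2

Solve using three stations at a time. Using Site 1, Site 3, Site 4 (subtract circle equations pairwise → linear system) gives (x, y) ≈ (-98.3, -1.8).
Distances from that point to each station vs reported:
  Site 1: calculated 20.2 vs reported 20.2 → residual 0.0 km
  Site 2: calculated 273.7 vs reported 336.9 → residual 63.2 km
  Site 3: calculated 121.6 vs reported 121.6 → residual 0.0 km
  Site 4: calculated 274.6 vs reported 274.6 → residual 0.0 km
Site 1, Site 3, Site 4 are mutually consistent (residuals ≈ 0); Site 2 is off by 63.2 km.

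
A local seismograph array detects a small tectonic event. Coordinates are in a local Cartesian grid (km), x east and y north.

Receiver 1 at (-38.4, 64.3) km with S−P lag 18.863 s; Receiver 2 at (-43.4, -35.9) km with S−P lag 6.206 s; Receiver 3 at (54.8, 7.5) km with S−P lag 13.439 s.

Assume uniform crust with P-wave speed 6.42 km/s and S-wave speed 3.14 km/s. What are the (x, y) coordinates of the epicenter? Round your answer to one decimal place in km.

x ≈ -7.0 km, y ≈ -47.3 km

Distance from S−P lag: d = Δt · v_P v_S / (v_P − v_S) = Δt · (6.42·3.14)/(6.42−3.14) ≈ 6.1460·Δt.
So d_Receiver 1 = 115.93, d_Receiver 2 = 38.14, d_Receiver 3 = 82.60 km.
Circle about each station: (x + 38.4)² + (y − 64.3)² = 115.93²; (x + 43.4)² + (y + 35.9)² = 38.14²; (x − 54.8)² + (y − 7.5)² = 82.60².
Subtracting pairs of circle equations eliminates x²+y² and gives linear equations (the radical axes):
-10.0 x − 200.4 y = 9548.43
186.4 x − 113.6 y = 4067.24
Solving the 2×2 system: x ≈ -7.0, y ≈ -47.3 km.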